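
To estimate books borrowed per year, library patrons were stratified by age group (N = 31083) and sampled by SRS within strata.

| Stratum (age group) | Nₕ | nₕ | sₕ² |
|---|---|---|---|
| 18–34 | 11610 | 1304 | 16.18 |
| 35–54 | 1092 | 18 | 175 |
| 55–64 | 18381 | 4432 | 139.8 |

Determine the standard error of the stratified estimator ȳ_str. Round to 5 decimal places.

0.14734

Var(ȳ_str) = Σₕ Wₕ²(1 − fₕ)sₕ²/nₕ with Wₕ = Nₕ/N, N = 31083.
18–34: Wₕ = 0.37351607; term = 0.37351607²·(1 − 0.11231697)·16.18/1304 = 0.0015366587.
35–54: Wₕ = 0.03513174; term = 0.03513174²·(1 − 0.01648352)·175/18 = 0.011801755.
55–64: Wₕ = 0.59135219; term = 0.59135219²·(1 − 0.24111855)·139.8/4432 = 0.0083709312.
Sum = 0.021709345.
SE = √(0.021709345) = 0.14734.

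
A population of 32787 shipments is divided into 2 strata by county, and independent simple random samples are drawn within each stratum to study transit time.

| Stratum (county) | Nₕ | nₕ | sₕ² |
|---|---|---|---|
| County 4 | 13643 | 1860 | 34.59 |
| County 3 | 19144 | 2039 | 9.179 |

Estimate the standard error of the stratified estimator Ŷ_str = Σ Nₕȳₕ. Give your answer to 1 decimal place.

2112.7

Var(Ŷ_str) = Σₕ Nₕ²(1 − fₕ)sₕ²/nₕ.
County 4: 13643²·(1 − 1860/13643)·34.59/1860 = 2.9895332 × 10^6.
County 3: 19144²·(1 − 2039/19144)·9.179/2039 = 1.4741236 × 10^6.
Sum = 4.4636568 × 10^6.
SE = √(4.4636568 × 10^6) = 2112.7.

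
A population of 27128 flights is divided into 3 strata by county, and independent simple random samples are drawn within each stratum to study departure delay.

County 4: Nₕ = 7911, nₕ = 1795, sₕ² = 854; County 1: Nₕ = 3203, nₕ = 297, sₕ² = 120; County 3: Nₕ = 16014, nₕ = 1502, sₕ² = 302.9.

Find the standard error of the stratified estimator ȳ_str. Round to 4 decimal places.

Var(ȳ_str) = Σₕ Wₕ²(1 − fₕ)sₕ²/nₕ with Wₕ = Nₕ/N, N = 27128.
County 4: Wₕ = 0.29161752; term = 0.29161752²·(1 − 0.22689925)·854/1795 = 0.031279278.
County 1: Wₕ = 0.11806989; term = 0.11806989²·(1 − 0.09272557)·120/297 = 0.0051102458.
County 3: Wₕ = 0.59031259; term = 0.59031259²·(1 − 0.09379293)·302.9/1502 = 0.063682614.
Sum = 0.10007214.
SE = √(0.10007214) = 0.3163.

0.3163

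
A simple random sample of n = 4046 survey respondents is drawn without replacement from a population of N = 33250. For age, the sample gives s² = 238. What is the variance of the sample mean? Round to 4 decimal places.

Under SRS without replacement, Var(ȳ) = (1 − f)·s²/n with f = n/N = 4046/33250 = 0.12168421.
Var(ȳ) = (1 − 0.12168421)·238/4046 = 0.87831579·0.058823529 = 0.051665635.

0.0517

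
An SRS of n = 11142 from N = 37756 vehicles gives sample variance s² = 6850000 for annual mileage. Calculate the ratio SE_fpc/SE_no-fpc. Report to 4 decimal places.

f = n/N = 11142/37756 = 0.29510541.
SE_no-fpc = √(s²/n) = 24.794977; SE_fpc = √((1−f)s²/n) = 20.817367.
Ratio = √(1−f) = 0.83958001.

0.8396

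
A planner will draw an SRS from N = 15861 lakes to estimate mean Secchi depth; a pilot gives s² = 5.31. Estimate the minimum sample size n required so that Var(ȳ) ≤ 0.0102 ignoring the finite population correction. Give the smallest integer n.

521

Without fpc, n₀ = s²/D = 5.31/0.0102 = 520.5882.
Rounding up, n = 521.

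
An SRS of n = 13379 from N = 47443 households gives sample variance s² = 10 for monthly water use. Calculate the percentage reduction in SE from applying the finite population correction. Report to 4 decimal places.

15.2652

f = n/N = 13379/47443 = 0.28200156.
SE_no-fpc = √(s²/n) = 0.027339349; SE_fpc = √((1−f)s²/n) = 0.02316594.
Ratio = √(1−f) = 0.84734789. Reduction = 100·(1 − 0.84734789) = 15.2652%.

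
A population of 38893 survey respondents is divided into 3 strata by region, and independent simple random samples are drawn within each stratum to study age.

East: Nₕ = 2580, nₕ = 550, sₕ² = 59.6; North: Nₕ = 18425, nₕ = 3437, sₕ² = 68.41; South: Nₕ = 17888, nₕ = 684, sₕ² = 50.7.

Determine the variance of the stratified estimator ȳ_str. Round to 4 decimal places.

0.0191

Var(ȳ_str) = Σₕ Wₕ²(1 − fₕ)sₕ²/nₕ with Wₕ = Nₕ/N, N = 38893.
East: Wₕ = 0.06633584; term = 0.06633584²·(1 − 0.21317829)·59.6/550 = 3.7519447 × 10^-4.
North: Wₕ = 0.47373563; term = 0.47373563²·(1 − 0.18654003)·68.41/3437 = 0.003633694.
South: Wₕ = 0.45992852; term = 0.45992852²·(1 − 0.03823792)·50.7/684 = 0.01507996.
Sum = 0.019088848.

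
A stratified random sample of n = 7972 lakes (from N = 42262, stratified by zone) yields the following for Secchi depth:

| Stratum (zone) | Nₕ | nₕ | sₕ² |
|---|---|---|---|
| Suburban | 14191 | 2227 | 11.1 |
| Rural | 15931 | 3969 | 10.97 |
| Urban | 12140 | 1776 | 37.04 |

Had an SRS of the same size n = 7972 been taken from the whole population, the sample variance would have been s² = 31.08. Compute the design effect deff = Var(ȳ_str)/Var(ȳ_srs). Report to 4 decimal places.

Var(ȳ_str) = Σ Wₕ²(1−fₕ)sₕ²/nₕ with Wₕ = Nₕ/42262:
  Suburban: (14191/42262)²·(1−2227/14191)·11.1/2227 = 4.7379675 × 10^-4
  Rural: (15931/42262)²·(1−3969/15931)·10.97/3969 = 2.948983 × 10^-4
  Urban: (12140/42262)²·(1−1776/12140)·37.04/1776 = 0.0014691766
  → Var(ȳ_str) = 0.0022378717.
Var(ȳ_srs) = (1 − 7972/42262)·31.08/7972 = 0.0031632328.
deff = 0.0022378717 / 0.0031632328 = 0.7075.

0.7075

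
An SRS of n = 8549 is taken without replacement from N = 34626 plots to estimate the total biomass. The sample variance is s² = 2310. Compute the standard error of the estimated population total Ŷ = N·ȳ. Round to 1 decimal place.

15619.9

Var(Ŷ) = N²·Var(ȳ) = N²·(1 − n/N)·s²/n.
f = 8549/34626 = 0.24689540; Var(ȳ) = 0.75310460·2310/8549 = 0.20349417.
Var(Ŷ) = 34626² · 0.20349417 = 2.4398134 × 10^8.
SE(Ŷ) = √(2.4398134 × 10^8) = 15619.9.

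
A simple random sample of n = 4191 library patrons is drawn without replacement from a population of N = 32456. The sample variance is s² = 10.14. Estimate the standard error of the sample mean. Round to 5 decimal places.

0.04590

Under SRS without replacement, Var(ȳ) = (1 − f)·s²/n with f = n/N = 4191/32456 = 0.12912867.
Var(ȳ) = (1 − 0.12912867)·10.14/4191 = 0.87087133·0.0024194703 = 0.0021070473.
SE(ȳ) = √(0.0021070473) = 0.04590.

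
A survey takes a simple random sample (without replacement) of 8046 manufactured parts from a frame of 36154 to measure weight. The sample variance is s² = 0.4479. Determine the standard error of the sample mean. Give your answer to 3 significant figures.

Under SRS without replacement, Var(ȳ) = (1 − f)·s²/n with f = n/N = 8046/36154 = 0.22254799.
Var(ȳ) = (1 − 0.22254799)·0.4479/8046 = 0.77745201·5.5667412 × 10^-5 = 4.3278742 × 10^-5.
SE(ȳ) = √(4.3278742 × 10^-5) = 0.00658.

0.00658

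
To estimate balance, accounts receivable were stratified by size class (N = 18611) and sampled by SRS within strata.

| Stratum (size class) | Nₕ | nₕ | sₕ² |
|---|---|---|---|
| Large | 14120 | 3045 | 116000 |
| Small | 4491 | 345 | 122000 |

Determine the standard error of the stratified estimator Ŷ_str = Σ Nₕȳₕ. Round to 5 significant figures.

111990

Var(Ŷ_str) = Σₕ Nₕ²(1 − fₕ)sₕ²/nₕ.
Large: 14120²·(1 − 3045/14120)·116000/3045 = 5.9572952 × 10^9.
Small: 4491²·(1 − 345/4491)·122000/345 = 6.5843527 × 10^9.
Sum = 1.2541648 × 10^10.
SE = √(1.2541648 × 10^10) = 111990.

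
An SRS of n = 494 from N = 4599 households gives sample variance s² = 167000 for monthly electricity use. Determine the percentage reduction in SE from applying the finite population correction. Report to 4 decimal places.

5.5233

f = n/N = 494/4599 = 0.10741466.
SE_no-fpc = √(s²/n) = 18.386318; SE_fpc = √((1−f)s²/n) = 17.370793.
Ratio = √(1−f) = 0.94476735. Reduction = 100·(1 − 0.94476735) = 5.5233%.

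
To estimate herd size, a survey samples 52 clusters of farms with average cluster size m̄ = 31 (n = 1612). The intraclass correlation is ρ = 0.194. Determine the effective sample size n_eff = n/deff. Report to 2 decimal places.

deff = 1 + (31 − 1)·0.194 = 1 + 5.82 = 6.82.
n_eff = 1612 / 6.82 = 236.36.

236.36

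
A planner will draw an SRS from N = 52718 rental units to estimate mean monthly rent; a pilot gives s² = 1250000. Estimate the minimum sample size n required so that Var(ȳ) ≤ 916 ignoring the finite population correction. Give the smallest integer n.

Without fpc, n₀ = s²/D = 1250000/916 = 1364.6288.
Rounding up, n = 1365.

1365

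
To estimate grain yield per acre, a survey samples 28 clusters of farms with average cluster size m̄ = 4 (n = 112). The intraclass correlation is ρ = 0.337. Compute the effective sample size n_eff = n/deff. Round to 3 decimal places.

deff = 1 + (4 − 1)·0.337 = 1 + 1.011 = 2.011.
n_eff = 112 / 2.011 = 55.694.

55.694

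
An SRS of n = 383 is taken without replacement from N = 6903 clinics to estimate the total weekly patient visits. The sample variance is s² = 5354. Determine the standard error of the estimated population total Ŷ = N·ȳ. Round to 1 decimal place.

Var(Ŷ) = N²·Var(ȳ) = N²·(1 − n/N)·s²/n.
f = 383/6903 = 0.05548312; Var(ȳ) = 0.94451688·5354/383 = 13.203507.
Var(Ŷ) = 6903² · 13.203507 = 6.2916571 × 10^8.
SE(Ŷ) = √(6.2916571 × 10^8) = 25083.2.

25083.2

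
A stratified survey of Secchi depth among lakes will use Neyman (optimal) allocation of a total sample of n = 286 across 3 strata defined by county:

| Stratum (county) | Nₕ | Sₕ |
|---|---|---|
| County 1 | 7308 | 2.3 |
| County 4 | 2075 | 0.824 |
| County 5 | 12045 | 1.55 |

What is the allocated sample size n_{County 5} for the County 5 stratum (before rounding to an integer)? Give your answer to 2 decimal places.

143.58

Neyman allocation: nₕ = n·NₕSₕ / Σⱼ NⱼSⱼ.
Σ NⱼSⱼ = 7308·2.3 + 2075·0.824 + 12045·1.55 = 37187.95.
n_{County 5} = 286·12045·1.55 / 37187.95 = 143.58.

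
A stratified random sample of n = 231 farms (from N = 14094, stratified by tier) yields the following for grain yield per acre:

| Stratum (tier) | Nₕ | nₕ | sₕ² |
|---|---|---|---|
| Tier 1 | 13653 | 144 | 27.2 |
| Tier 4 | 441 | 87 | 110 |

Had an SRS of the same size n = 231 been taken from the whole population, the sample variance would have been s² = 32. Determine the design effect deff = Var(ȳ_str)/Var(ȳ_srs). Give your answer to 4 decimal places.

1.2944

Var(ȳ_str) = Σ Wₕ²(1−fₕ)sₕ²/nₕ with Wₕ = Nₕ/14094:
  Tier 1: (13653/14094)²·(1−144/13653)·27.2/144 = 0.17538368
  Tier 4: (441/14094)²·(1−87/441)·110/87 = 9.9368046 × 10^-4
  → Var(ȳ_str) = 0.17637736.
Var(ȳ_srs) = (1 − 231/14094)·32/231 = 0.13625767.
deff = 0.17637736 / 0.13625767 = 1.2944.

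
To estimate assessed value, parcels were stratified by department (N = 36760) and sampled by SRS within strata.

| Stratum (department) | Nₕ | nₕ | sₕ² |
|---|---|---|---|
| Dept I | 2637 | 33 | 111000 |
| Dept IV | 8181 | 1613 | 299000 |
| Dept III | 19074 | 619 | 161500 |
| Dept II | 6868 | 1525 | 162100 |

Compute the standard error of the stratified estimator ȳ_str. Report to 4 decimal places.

Var(ȳ_str) = Σₕ Wₕ²(1 − fₕ)sₕ²/nₕ with Wₕ = Nₕ/N, N = 36760.
Dept I: Wₕ = 0.07173558; term = 0.07173558²·(1 − 0.01251422)·111000/33 = 17.09264.
Dept IV: Wₕ = 0.22255169; term = 0.22255169²·(1 − 0.19716416)·299000/1613 = 7.370982.
Dept III: Wₕ = 0.51887922; term = 0.51887922²·(1 − 0.03245255)·161500/619 = 67.965216.
Dept II: Wₕ = 0.18683351; term = 0.18683351²·(1 − 0.22204426)·162100/1525 = 2.8865403.
Sum = 95.315378.
SE = √(95.315378) = 9.7630.

9.7630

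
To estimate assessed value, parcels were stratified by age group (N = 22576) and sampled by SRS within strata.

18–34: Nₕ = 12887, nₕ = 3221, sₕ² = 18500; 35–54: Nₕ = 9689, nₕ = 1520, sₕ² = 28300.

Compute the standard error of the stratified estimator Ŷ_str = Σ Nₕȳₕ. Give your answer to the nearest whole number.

46788

Var(Ŷ_str) = Σₕ Nₕ²(1 − fₕ)sₕ²/nₕ.
18–34: 12887²·(1 − 3221/12887)·18500/3221 = 7.1545055 × 10^8.
35–54: 9689²·(1 − 1520/9689)·28300/1520 = 1.4736376 × 10^9.
Sum = 2.1890882 × 10^9.
SE = √(2.1890882 × 10^9) = 46788.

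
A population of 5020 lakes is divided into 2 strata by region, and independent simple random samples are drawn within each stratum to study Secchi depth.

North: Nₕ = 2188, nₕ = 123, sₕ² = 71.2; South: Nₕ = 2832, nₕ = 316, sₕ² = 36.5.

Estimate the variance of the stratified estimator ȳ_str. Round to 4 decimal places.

0.1364

Var(ȳ_str) = Σₕ Wₕ²(1 − fₕ)sₕ²/nₕ with Wₕ = Nₕ/N, N = 5020.
North: Wₕ = 0.43585657; term = 0.43585657²·(1 − 0.05621572)·71.2/123 = 0.10378506.
South: Wₕ = 0.56414343; term = 0.56414343²·(1 − 0.11158192)·36.5/316 = 0.032658951.
Sum = 0.13644401.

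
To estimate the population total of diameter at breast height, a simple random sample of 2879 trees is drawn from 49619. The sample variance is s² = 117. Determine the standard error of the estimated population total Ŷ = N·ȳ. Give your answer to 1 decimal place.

9708.2

Var(Ŷ) = N²·Var(ȳ) = N²·(1 − n/N)·s²/n.
f = 2879/49619 = 0.05802213; Var(ȳ) = 0.94197787·117/2879 = 0.038281143.
Var(Ŷ) = 49619² · 0.038281143 = 9.4249903 × 10^7.
SE(Ŷ) = √(9.4249903 × 10^7) = 9708.2.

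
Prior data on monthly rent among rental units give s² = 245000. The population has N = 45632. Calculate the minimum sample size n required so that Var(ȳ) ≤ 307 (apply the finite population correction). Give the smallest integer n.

Without fpc, n₀ = s²/D = 245000/307 = 798.0456.
With fpc, (1 − n/N)·s²/n ≤ D requires n ≥ n₀/(1 + n₀/N) = 798.0456/(1 + 798.0456/45632) = 784.3287.
Rounding up, n = 785.

785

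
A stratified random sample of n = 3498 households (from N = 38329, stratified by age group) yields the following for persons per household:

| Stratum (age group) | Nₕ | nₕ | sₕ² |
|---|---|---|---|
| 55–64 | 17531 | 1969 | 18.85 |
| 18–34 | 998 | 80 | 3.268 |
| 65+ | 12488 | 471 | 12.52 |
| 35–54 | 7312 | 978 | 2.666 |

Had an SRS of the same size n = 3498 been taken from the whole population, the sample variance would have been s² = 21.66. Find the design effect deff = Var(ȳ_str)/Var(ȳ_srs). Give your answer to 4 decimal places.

0.8183

Var(ȳ_str) = Σ Wₕ²(1−fₕ)sₕ²/nₕ with Wₕ = Nₕ/38329:
  55–64: (17531/38329)²·(1−1969/17531)·18.85/1969 = 0.0017777994
  18–34: (998/38329)²·(1−80/998)·3.268/80 = 2.5474772 × 10^-5
  65+: (12488/38329)²·(1−471/12488)·12.52/471 = 0.0027152973
  35–54: (7312/38329)²·(1−978/7312)·2.666/978 = 8.5937072 × 10^-5
  → Var(ȳ_str) = 0.0046045085.
Var(ȳ_srs) = (1 − 3498/38329)·21.66/3498 = 0.0056270024.
deff = 0.0046045085 / 0.0056270024 = 0.8183.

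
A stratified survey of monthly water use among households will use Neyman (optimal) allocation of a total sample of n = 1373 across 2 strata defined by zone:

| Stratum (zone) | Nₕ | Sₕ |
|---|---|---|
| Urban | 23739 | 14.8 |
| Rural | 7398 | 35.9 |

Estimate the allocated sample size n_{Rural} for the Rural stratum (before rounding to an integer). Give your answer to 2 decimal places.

Neyman allocation: nₕ = n·NₕSₕ / Σⱼ NⱼSⱼ.
Σ NⱼSⱼ = 23739·14.8 + 7398·35.9 = 616925.4.
n_{Rural} = 1373·7398·35.9 / 616925.4 = 591.08.

591.08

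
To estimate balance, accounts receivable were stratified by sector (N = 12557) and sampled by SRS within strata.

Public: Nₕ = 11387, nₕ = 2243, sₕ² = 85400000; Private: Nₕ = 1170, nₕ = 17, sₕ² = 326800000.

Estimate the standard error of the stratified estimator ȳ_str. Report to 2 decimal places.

Var(ȳ_str) = Σₕ Wₕ²(1 − fₕ)sₕ²/nₕ with Wₕ = Nₕ/N, N = 12557.
Public: Wₕ = 0.90682488; term = 0.90682488²·(1 − 0.19697901)·85400000/2243 = 25142.146.
Private: Wₕ = 0.09317512; term = 0.09317512²·(1 − 0.01452991)·326800000/17 = 164466.14.
Sum = 189608.29.
SE = √(189608.29) = 435.44.

435.44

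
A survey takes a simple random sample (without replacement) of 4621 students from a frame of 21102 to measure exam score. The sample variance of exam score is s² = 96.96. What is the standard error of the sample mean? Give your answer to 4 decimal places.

0.1280

Under SRS without replacement, Var(ȳ) = (1 − f)·s²/n with f = n/N = 4621/21102 = 0.21898398.
Var(ȳ) = (1 − 0.21898398)·96.96/4621 = 0.78101602·0.020982471 = 0.016387646.
SE(ȳ) = √(0.016387646) = 0.1280.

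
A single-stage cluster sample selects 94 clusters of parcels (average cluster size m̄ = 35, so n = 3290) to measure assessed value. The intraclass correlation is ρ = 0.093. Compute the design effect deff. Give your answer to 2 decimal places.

4.16

deff = 1 + (35 − 1)·0.093 = 1 + 3.162 = 4.162.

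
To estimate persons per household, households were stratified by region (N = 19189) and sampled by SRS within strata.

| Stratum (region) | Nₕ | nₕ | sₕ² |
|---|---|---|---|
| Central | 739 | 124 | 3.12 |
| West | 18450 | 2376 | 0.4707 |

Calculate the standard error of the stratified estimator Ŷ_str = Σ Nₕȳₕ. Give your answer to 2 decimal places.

264.93

Var(Ŷ_str) = Σₕ Nₕ²(1 − fₕ)sₕ²/nₕ.
Central: 739²·(1 − 124/739)·3.12/124 = 11435.429.
West: 18450²·(1 − 2376/18450)·0.4707/2376 = 58751.383.
Sum = 70186.812.
SE = √(70186.812) = 264.93.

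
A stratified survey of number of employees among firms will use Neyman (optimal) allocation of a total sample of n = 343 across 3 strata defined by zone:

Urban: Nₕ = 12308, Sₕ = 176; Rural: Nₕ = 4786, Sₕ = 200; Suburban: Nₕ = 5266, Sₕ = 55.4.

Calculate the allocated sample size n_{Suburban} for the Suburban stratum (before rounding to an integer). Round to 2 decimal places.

29.30

Neyman allocation: nₕ = n·NₕSₕ / Σⱼ NⱼSⱼ.
Σ NⱼSⱼ = 12308·176 + 4786·200 + 5266·55.4 = 3.4151444 × 10^6.
n_{Suburban} = 343·5266·55.4 / (3.4151444 × 10^6) = 29.30.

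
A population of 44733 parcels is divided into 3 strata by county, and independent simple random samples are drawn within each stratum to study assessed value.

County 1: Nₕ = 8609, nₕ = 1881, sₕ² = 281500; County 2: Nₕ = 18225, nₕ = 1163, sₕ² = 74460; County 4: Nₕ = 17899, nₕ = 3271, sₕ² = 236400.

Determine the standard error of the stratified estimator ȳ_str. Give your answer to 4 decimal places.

4.8721

Var(ȳ_str) = Σₕ Wₕ²(1 − fₕ)sₕ²/nₕ with Wₕ = Nₕ/N, N = 44733.
County 1: Wₕ = 0.19245300; term = 0.19245300²·(1 − 0.21849228)·281500/1881 = 4.3318384.
County 2: Wₕ = 0.40741734; term = 0.40741734²·(1 − 0.06381344)·74460/1163 = 9.9491217.
County 4: Wₕ = 0.40012966; term = 0.40012966²·(1 − 0.18274764)·236400/3271 = 9.4563731.
Sum = 23.737333.
SE = √(23.737333) = 4.8721.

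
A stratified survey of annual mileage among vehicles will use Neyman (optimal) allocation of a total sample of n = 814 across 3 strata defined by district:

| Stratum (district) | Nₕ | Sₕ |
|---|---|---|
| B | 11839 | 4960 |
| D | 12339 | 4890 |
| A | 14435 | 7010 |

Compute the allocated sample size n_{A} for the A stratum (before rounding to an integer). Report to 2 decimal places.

Neyman allocation: nₕ = n·NₕSₕ / Σⱼ NⱼSⱼ.
Σ NⱼSⱼ = 11839·4960 + 12339·4890 + 14435·7010 = 2.202485 × 10^8.
n_{A} = 814·14435·7010 / (2.202485 × 10^8) = 373.98.

373.98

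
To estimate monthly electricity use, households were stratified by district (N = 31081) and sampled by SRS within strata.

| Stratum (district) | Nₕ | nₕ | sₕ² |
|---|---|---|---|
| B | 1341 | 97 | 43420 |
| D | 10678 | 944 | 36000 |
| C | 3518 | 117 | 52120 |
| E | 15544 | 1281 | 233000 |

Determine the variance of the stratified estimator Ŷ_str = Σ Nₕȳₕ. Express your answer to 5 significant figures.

Var(Ŷ_str) = Σₕ Nₕ²(1 − fₕ)sₕ²/nₕ.
B: 1341²·(1 − 97/1341)·43420/97 = 7.4673626 × 10^8.
D: 10678²·(1 − 944/10678)·36000/944 = 3.9638003 × 10^9.
C: 3518²·(1 − 117/3518)·52120/117 = 5.329924 × 10^9.
E: 15544²·(1 − 1281/15544)·233000/1281 = 4.0325565 × 10^10.
Sum = 5.0366026 × 10^10.

5.0366 × 10^10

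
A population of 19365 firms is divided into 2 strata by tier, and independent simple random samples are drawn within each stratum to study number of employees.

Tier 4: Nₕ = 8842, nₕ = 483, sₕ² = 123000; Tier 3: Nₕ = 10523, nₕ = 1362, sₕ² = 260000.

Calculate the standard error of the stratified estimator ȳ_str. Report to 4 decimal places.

Var(ȳ_str) = Σₕ Wₕ²(1 − fₕ)sₕ²/nₕ with Wₕ = Nₕ/N, N = 19365.
Tier 4: Wₕ = 0.45659695; term = 0.45659695²·(1 − 0.05462565)·123000/483 = 50.191227.
Tier 3: Wₕ = 0.54340305; term = 0.54340305²·(1 − 0.12943077)·260000/1362 = 49.073122.
Sum = 99.264349.
SE = √(99.264349) = 9.9631.

9.9631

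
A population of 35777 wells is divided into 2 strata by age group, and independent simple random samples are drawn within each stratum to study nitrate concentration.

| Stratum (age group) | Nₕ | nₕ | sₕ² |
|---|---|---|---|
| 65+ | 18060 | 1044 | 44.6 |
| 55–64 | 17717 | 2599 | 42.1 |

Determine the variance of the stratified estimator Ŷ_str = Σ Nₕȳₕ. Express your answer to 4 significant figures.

1.747 × 10^7

Var(Ŷ_str) = Σₕ Nₕ²(1 − fₕ)sₕ²/nₕ.
65+: 18060²·(1 − 1044/18060)·44.6/1044 = 1.3128333 × 10^7.
55–64: 17717²·(1 − 2599/17717)·42.1/2599 = 4.3387072 × 10^6.
Sum = 1.746704 × 10^7.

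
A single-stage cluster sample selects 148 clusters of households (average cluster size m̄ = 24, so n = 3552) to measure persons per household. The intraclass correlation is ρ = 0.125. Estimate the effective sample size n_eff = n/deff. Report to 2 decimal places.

deff = 1 + (24 − 1)·0.125 = 1 + 2.875 = 3.875.
n_eff = 3552 / 3.875 = 916.65.

916.65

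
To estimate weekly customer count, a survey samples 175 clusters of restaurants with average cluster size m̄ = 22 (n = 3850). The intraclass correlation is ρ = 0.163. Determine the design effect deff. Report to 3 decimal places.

deff = 1 + (22 − 1)·0.163 = 1 + 3.423 = 4.423.

4.423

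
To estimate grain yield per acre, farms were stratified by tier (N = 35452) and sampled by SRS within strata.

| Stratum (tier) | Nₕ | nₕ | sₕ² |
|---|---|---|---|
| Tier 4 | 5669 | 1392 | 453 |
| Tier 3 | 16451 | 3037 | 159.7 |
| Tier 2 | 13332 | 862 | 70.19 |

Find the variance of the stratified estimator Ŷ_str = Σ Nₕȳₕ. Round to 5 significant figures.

Var(Ŷ_str) = Σₕ Nₕ²(1 − fₕ)sₕ²/nₕ.
Tier 4: 5669²·(1 − 1392/5669)·453/1392 = 7.8905027 × 10^6.
Tier 3: 16451²·(1 − 3037/16451)·159.7/3037 = 1.160408 × 10^7.
Tier 2: 13332²·(1 − 862/13332)·70.19/862 = 1.3537228 × 10^7.
Sum = 3.3031811 × 10^7.

3.3032 × 10^7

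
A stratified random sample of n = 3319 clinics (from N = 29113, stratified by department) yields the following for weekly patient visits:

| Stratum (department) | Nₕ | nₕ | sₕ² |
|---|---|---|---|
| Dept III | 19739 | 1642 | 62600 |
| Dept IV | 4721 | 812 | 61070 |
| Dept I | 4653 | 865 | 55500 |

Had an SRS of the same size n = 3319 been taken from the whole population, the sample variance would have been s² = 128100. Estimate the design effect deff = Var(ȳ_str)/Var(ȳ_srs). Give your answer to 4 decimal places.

Var(ȳ_str) = Σ Wₕ²(1−fₕ)sₕ²/nₕ with Wₕ = Nₕ/29113:
  Dept III: (19739/29113)²·(1−1642/19739)·62600/1642 = 16.067895
  Dept IV: (4721/29113)²·(1−812/4721)·61070/812 = 1.6375616
  Dept I: (4653/29113)²·(1−865/4653)·55500/865 = 1.3342769
  → Var(ȳ_str) = 19.039734.
Var(ȳ_srs) = (1 − 3319/29113)·128100/3319 = 34.195866.
deff = 19.039734 / 34.195866 = 0.5568.

0.5568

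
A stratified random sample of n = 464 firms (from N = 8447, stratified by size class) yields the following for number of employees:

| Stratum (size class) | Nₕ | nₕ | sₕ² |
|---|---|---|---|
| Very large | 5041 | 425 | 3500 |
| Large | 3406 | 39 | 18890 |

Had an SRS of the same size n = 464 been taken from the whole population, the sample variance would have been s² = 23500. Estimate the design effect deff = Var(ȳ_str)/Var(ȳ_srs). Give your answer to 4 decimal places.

1.6825

Var(ȳ_str) = Σ Wₕ²(1−fₕ)sₕ²/nₕ with Wₕ = Nₕ/8447:
  Very large: (5041/8447)²·(1−425/5041)·3500/425 = 2.6856946
  Large: (3406/8447)²·(1−39/3406)·18890/39 = 77.848477
  → Var(ȳ_str) = 80.534172.
Var(ȳ_srs) = (1 − 464/8447)·23500/464 = 47.864499.
deff = 80.534172 / 47.864499 = 1.6825.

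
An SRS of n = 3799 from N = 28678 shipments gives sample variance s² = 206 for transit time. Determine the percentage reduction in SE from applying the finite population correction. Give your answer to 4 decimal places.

6.8588

f = n/N = 3799/28678 = 0.13247088.
SE_no-fpc = √(s²/n) = 0.23286218; SE_fpc = √((1−f)s²/n) = 0.21689073.
Ratio = √(1−f) = 0.93141243. Reduction = 100·(1 − 0.93141243) = 6.8588%.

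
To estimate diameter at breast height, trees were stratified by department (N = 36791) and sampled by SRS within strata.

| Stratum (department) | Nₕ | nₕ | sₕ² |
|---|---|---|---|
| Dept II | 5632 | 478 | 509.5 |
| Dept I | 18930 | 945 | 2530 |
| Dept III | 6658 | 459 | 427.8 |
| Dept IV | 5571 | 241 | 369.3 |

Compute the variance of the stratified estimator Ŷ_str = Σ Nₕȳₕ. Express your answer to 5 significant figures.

Var(Ŷ_str) = Σₕ Nₕ²(1 − fₕ)sₕ²/nₕ.
Dept II: 5632²·(1 − 478/5632)·509.5/478 = 3.0940217 × 10^7.
Dept I: 18930²·(1 − 945/18930)·2530/945 = 9.1148551 × 10^8.
Dept III: 6658²·(1 − 459/6658)·427.8/459 = 3.8467461 × 10^7.
Dept IV: 5571²·(1 − 241/5571)·369.3/241 = 4.5501177 × 10^7.
Sum = 1.0263944 × 10^9.

1.0264 × 10^9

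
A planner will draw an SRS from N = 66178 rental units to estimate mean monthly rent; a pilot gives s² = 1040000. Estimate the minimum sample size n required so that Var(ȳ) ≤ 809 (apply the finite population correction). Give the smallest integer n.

1262

Without fpc, n₀ = s²/D = 1040000/809 = 1285.5377.
With fpc, (1 − n/N)·s²/n ≤ D requires n ≥ n₀/(1 + n₀/N) = 1285.5377/(1 + 1285.5377/66178) = 1261.0414.
Rounding up, n = 1262.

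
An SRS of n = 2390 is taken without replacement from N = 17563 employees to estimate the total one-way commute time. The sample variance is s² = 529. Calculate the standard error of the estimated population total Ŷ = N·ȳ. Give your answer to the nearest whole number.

7680

Var(Ŷ) = N²·Var(ȳ) = N²·(1 − n/N)·s²/n.
f = 2390/17563 = 0.13608154; Var(ȳ) = 0.86391846·529/2390 = 0.19121877.
Var(Ŷ) = 17563² · 0.19121877 = 5.8983145 × 10^7.
SE(Ŷ) = √(5.8983145 × 10^7) = 7680.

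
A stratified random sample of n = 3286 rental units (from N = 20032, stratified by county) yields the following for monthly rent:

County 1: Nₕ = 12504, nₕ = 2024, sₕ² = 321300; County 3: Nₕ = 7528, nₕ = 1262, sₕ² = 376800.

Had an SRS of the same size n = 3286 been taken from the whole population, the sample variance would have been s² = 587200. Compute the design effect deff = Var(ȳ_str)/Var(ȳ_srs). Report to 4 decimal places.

Var(ȳ_str) = Σ Wₕ²(1−fₕ)sₕ²/nₕ with Wₕ = Nₕ/20032:
  County 1: (12504/20032)²·(1−2024/12504)·321300/2024 = 51.839624
  County 3: (7528/20032)²·(1−1262/7528)·376800/1262 = 35.097236
  → Var(ȳ_str) = 86.93686.
Var(ȳ_srs) = (1 − 3286/20032)·587200/3286 = 149.38441.
deff = 86.93686 / 149.38441 = 0.5820.

0.5820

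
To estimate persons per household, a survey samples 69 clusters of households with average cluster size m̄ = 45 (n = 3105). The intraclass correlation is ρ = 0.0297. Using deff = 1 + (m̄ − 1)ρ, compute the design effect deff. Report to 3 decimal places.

2.307

deff = 1 + (45 − 1)·0.0297 = 1 + 1.3068 = 2.3068.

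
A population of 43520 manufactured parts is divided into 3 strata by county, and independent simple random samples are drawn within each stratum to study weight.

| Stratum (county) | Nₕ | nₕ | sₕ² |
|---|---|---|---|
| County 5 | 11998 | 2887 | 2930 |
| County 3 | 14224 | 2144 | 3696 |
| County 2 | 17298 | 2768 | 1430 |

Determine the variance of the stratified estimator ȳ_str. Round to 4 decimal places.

Var(ȳ_str) = Σₕ Wₕ²(1 − fₕ)sₕ²/nₕ with Wₕ = Nₕ/N, N = 43520.
County 5: Wₕ = 0.27568934; term = 0.27568934²·(1 − 0.24062344)·2930/2887 = 0.058575765.
County 3: Wₕ = 0.32683824; term = 0.32683824²·(1 − 0.15073116)·3696/2144 = 0.15639328.
County 2: Wₕ = 0.39747243; term = 0.39747243²·(1 − 0.16001850)·1430/2768 = 0.068557297.
Sum = 0.28352634.

0.2835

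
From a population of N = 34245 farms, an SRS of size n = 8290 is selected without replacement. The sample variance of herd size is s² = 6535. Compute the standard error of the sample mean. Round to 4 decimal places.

0.7730

Under SRS without replacement, Var(ȳ) = (1 − f)·s²/n with f = n/N = 8290/34245 = 0.24207914.
Var(ȳ) = (1 − 0.24207914)·6535/8290 = 0.75792086·0.78829916 = 0.59746838.
SE(ȳ) = √(0.59746838) = 0.7730.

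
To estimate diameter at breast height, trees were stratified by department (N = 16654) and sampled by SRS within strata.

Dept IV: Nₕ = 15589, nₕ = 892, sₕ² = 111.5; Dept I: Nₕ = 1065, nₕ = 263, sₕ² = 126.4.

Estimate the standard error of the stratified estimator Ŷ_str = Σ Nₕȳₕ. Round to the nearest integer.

Var(Ŷ_str) = Σₕ Nₕ²(1 − fₕ)sₕ²/nₕ.
Dept IV: 15589²·(1 − 892/15589)·111.5/892 = 2.8638942 × 10^7.
Dept I: 1065²·(1 − 263/1065)·126.4/263 = 410502.02.
Sum = 2.9049444 × 10^7.
SE = √(2.9049444 × 10^7) = 5390.

5390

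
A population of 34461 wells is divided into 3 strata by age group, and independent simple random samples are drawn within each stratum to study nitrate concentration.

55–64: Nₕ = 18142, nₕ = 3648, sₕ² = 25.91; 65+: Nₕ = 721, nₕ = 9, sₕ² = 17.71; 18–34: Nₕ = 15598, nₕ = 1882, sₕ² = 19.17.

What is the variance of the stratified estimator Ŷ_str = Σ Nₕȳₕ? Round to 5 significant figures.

5.0570 × 10^6

Var(Ŷ_str) = Σₕ Nₕ²(1 − fₕ)sₕ²/nₕ.
55–64: 18142²·(1 − 3648/18142)·25.91/3648 = 1.8676092 × 10^6.
65+: 721²·(1 − 9/721)·17.71/9 = 1.0101627 × 10^6.
18–34: 15598²·(1 − 1882/15598)·19.17/1882 = 2.179209 × 10^6.
Sum = 5.0569809 × 10^6.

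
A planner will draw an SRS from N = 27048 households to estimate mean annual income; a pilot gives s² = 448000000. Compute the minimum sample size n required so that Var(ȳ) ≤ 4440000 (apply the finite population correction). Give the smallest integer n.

Without fpc, n₀ = s²/D = 448000000/4440000 = 100.9009.
With fpc, (1 − n/N)·s²/n ≤ D requires n ≥ n₀/(1 + n₀/N) = 100.9009/(1 + 100.9009/27048) = 100.5259.
Rounding up, n = 101.

101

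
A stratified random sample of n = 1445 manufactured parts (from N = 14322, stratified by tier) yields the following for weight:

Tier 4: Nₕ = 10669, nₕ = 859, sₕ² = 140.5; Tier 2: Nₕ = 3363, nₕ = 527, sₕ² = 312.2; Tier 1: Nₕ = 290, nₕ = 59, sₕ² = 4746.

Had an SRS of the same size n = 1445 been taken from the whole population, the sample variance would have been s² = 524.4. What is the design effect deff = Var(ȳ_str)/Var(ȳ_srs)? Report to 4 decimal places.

Var(ȳ_str) = Σ Wₕ²(1−fₕ)sₕ²/nₕ with Wₕ = Nₕ/14322:
  Tier 4: (10669/14322)²·(1−859/10669)·140.5/859 = 0.08345811
  Tier 2: (3363/14322)²·(1−527/3363)·312.2/527 = 0.027545334
  Tier 1: (290/14322)²·(1−59/290)·4746/59 = 0.026271106
  → Var(ȳ_str) = 0.13727455.
Var(ȳ_srs) = (1 − 1445/14322)·524.4/1445 = 0.32629158.
deff = 0.13727455 / 0.32629158 = 0.4207.

0.4207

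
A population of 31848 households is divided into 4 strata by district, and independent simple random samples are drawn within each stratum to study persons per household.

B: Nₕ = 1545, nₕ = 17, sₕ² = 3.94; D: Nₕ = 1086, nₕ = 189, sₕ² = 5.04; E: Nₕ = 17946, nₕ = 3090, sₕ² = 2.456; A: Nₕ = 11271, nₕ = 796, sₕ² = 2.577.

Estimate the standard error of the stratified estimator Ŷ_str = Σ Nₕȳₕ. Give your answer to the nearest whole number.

Var(Ŷ_str) = Σₕ Nₕ²(1 − fₕ)sₕ²/nₕ.
B: 1545²·(1 − 17/1545)·3.94/17 = 547140.85.
D: 1086²·(1 − 189/1086)·5.04/189 = 25977.12.
E: 17946²·(1 − 3090/17946)·2.456/3090 = 211904.14.
A: 11271²·(1 − 796/11271)·2.577/796 = 382223.89.
Sum = 1.167246 × 10^6.
SE = √(1.167246 × 10^6) = 1080.

1080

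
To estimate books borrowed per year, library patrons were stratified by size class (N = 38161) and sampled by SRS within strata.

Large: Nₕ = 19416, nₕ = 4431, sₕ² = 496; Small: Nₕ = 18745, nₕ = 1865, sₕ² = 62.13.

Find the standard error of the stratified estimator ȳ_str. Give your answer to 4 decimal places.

Var(ȳ_str) = Σₕ Wₕ²(1 − fₕ)sₕ²/nₕ with Wₕ = Nₕ/N, N = 38161.
Large: Wₕ = 0.50879170; term = 0.50879170²·(1 − 0.22821384)·496/4431 = 0.022364384.
Small: Wₕ = 0.49120830; term = 0.49120830²·(1 − 0.09949320)·62.13/1865 = 0.0072383722.
Sum = 0.029602756.
SE = √(0.029602756) = 0.1721.

0.1721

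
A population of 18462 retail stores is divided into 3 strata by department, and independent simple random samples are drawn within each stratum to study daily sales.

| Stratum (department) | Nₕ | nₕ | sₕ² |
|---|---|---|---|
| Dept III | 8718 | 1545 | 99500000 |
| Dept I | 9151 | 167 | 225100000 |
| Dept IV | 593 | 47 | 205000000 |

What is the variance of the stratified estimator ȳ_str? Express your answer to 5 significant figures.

Var(ȳ_str) = Σₕ Wₕ²(1 − fₕ)sₕ²/nₕ with Wₕ = Nₕ/N, N = 18462.
Dept III: Wₕ = 0.47221319; term = 0.47221319²·(1 − 0.17721955)·99500000/1545 = 11815.573.
Dept I: Wₕ = 0.49566677; term = 0.49566677²·(1 − 0.01824937)·225100000/167 = 325117.11.
Dept IV: Wₕ = 0.03212003; term = 0.03212003²·(1 − 0.07925801)·205000000/47 = 4143.2949.
Sum = 341075.98.

341080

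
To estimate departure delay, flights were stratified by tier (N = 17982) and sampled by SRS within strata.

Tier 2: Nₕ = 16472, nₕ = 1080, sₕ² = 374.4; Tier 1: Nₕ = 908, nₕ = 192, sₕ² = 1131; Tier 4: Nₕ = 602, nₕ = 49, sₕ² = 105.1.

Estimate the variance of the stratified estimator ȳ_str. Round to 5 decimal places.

Var(ȳ_str) = Σₕ Wₕ²(1 − fₕ)sₕ²/nₕ with Wₕ = Nₕ/N, N = 17982.
Tier 2: Wₕ = 0.91602714; term = 0.91602714²·(1 − 0.06556581)·374.4/1080 = 0.27181755.
Tier 1: Wₕ = 0.05049494; term = 0.05049494²·(1 − 0.21145374)·1131/192 = 0.011843614.
Tier 4: Wₕ = 0.03347792; term = 0.03347792²·(1 − 0.08139535)·105.1/49 = 0.0022082705.
Sum = 0.28586943.

0.28587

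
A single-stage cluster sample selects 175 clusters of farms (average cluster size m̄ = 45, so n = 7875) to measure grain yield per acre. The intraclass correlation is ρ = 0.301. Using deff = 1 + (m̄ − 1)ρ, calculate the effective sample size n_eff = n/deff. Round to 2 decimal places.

552.86

deff = 1 + (45 − 1)·0.301 = 1 + 13.244 = 14.244.
n_eff = 7875 / 14.244 = 552.86.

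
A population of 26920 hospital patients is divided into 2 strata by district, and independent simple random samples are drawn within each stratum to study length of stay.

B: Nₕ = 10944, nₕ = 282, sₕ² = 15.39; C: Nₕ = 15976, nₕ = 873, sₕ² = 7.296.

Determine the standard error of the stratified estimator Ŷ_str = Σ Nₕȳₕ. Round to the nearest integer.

Var(Ŷ_str) = Σₕ Nₕ²(1 − fₕ)sₕ²/nₕ.
B: 10944²·(1 − 282/10944)·15.39/282 = 6.3680179 × 10^6.
C: 15976²·(1 − 873/15976)·7.296/873 = 2.0165169 × 10^6.
Sum = 8.3845348 × 10^6.
SE = √(8.3845348 × 10^6) = 2896.

2896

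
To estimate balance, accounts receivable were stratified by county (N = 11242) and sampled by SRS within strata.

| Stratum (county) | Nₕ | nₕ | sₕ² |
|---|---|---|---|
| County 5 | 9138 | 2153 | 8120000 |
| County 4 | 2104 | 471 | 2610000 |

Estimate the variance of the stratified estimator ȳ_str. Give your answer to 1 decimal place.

Var(ȳ_str) = Σₕ Wₕ²(1 − fₕ)sₕ²/nₕ with Wₕ = Nₕ/N, N = 11242.
County 5: Wₕ = 0.81284469; term = 0.81284469²·(1 − 0.23560954)·8120000/2153 = 1904.7694.
County 4: Wₕ = 0.18715531; term = 0.18715531²·(1 − 0.22385932)·2610000/471 = 150.64834.
Sum = 2055.4177.

2055.4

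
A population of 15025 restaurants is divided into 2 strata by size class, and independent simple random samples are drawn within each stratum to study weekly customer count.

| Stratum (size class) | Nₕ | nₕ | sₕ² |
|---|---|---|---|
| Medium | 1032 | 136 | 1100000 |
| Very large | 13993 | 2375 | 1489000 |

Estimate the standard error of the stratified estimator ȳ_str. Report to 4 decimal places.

22.0140

Var(ȳ_str) = Σₕ Wₕ²(1 − fₕ)sₕ²/nₕ with Wₕ = Nₕ/N, N = 15025.
Medium: Wₕ = 0.06868552; term = 0.06868552²·(1 − 0.13178295)·1100000/136 = 33.12932.
Very large: Wₕ = 0.93131448; term = 0.93131448²·(1 − 0.16972772)·1489000/2375 = 451.48604.
Sum = 484.61536.
SE = √(484.61536) = 22.0140.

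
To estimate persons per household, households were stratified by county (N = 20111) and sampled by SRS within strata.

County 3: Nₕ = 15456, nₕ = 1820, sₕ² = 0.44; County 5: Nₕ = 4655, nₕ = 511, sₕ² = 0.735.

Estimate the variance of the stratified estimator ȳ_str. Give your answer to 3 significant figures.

Var(ȳ_str) = Σₕ Wₕ²(1 − fₕ)sₕ²/nₕ with Wₕ = Nₕ/N, N = 20111.
County 3: Wₕ = 0.76853463; term = 0.76853463²·(1 − 0.11775362)·0.44/1820 = 1.2597897 × 10^-4.
County 5: Wₕ = 0.23146537; term = 0.23146537²·(1 − 0.10977444)·0.735/511 = 6.8602278 × 10^-5.
Sum = 1.9458125 × 10^-4.

1.95 × 10^-4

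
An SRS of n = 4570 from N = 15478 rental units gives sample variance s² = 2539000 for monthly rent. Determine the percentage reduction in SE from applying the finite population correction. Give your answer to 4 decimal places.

16.0511

f = n/N = 4570/15478 = 0.29525779.
SE_no-fpc = √(s²/n) = 23.570742; SE_fpc = √((1−f)s²/n) = 19.787385.
Ratio = √(1−f) = 0.83948926. Reduction = 100·(1 − 0.83948926) = 16.0511%.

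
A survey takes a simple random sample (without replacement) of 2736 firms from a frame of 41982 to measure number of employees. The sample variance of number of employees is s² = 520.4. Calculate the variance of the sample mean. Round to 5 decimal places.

Under SRS without replacement, Var(ȳ) = (1 − f)·s²/n with f = n/N = 2736/41982 = 0.06517079.
Var(ȳ) = (1 − 0.06517079)·520.4/2736 = 0.93482921·0.19020468 = 0.17780889.

0.17781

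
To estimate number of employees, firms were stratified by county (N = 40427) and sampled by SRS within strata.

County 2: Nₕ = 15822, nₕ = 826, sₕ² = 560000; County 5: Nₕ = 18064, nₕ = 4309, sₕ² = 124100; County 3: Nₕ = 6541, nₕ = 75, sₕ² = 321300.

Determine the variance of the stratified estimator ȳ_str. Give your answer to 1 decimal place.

213.7

Var(ȳ_str) = Σₕ Wₕ²(1 − fₕ)sₕ²/nₕ with Wₕ = Nₕ/N, N = 40427.
County 2: Wₕ = 0.39137210; term = 0.39137210²·(1 − 0.05220579)·560000/826 = 98.42417.
County 5: Wₕ = 0.44683009; term = 0.44683009²·(1 − 0.23854074)·124100/4309 = 4.3785144.
County 3: Wₕ = 0.16179781; term = 0.16179781²·(1 − 0.01146614)·321300/75 = 110.86291.
Sum = 213.66559.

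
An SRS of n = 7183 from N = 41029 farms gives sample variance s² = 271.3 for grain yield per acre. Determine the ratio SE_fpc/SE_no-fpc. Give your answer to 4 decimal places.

f = n/N = 7183/41029 = 0.17507129.
SE_no-fpc = √(s²/n) = 0.19434437; SE_fpc = √((1−f)s²/n) = 0.17651441.
Ratio = √(1−f) = 0.90825586.

0.9083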